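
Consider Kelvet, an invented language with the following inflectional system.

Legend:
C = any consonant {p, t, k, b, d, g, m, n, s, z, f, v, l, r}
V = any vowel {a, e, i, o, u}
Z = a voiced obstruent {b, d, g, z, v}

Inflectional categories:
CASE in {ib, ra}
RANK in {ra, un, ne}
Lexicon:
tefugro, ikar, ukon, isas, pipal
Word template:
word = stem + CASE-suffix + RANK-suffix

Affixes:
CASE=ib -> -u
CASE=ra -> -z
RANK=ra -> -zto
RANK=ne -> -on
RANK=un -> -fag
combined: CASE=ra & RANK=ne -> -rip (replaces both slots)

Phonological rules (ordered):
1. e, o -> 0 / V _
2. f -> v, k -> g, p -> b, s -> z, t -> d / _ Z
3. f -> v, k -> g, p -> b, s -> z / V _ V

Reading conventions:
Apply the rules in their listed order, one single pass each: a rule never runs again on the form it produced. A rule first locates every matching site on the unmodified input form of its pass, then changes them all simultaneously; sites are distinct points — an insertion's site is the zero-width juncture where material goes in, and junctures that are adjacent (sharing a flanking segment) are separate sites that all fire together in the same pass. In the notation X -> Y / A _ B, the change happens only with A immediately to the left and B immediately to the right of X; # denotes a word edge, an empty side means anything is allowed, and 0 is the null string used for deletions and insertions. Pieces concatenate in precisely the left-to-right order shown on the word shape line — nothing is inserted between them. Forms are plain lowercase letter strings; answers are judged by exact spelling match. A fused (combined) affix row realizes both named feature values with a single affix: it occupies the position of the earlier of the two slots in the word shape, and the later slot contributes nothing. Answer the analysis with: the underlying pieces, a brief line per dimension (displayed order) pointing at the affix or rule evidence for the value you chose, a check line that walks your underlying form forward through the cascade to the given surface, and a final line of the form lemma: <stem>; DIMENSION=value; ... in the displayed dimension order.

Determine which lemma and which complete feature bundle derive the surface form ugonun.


underlying: ukon-u-on
CASE=ib - signalled by the affix -u
RANK=ne - signalled by the affix -on
check: ukonuon -> ukonun -> ukonun -> ugonun
lemma: ukon; CASE=ib; RANK=ne


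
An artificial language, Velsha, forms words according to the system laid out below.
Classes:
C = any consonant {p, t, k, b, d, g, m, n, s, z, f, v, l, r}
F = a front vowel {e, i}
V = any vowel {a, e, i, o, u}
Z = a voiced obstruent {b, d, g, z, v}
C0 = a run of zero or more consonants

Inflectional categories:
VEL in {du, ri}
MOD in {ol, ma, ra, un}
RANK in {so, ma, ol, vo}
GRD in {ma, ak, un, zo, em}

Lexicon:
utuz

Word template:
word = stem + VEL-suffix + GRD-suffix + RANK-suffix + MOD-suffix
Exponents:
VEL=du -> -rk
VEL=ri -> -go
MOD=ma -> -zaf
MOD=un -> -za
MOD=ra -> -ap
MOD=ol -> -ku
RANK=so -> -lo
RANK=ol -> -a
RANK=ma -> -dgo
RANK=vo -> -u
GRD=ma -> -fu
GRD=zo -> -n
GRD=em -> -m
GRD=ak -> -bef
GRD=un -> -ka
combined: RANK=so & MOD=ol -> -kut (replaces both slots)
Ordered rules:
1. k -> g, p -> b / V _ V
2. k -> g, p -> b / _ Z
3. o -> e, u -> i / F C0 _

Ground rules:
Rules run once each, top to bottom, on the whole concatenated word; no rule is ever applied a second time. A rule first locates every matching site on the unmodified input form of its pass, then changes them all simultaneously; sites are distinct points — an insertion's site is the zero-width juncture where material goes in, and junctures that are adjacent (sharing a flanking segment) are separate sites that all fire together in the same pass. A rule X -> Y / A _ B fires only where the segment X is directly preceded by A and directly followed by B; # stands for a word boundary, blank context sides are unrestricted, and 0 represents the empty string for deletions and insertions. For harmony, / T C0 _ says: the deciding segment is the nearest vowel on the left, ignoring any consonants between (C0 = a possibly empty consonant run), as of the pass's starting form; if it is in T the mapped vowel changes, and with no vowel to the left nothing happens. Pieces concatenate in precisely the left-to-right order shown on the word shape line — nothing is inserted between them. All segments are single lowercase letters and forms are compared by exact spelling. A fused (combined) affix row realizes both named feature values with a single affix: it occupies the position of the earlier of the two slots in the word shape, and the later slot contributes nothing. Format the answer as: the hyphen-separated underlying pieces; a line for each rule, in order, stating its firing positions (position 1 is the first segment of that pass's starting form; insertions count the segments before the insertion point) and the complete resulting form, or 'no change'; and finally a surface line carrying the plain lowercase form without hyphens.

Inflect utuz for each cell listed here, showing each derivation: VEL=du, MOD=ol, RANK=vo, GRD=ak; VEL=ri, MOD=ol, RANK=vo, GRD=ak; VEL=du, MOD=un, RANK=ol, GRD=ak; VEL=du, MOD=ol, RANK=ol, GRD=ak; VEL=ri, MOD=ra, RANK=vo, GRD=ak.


cell VEL=du, MOD=ol, RANK=vo, GRD=ak:
underlying: utuz-rk-bef-u-ku
1. k -> g, p -> b / V _ V: fires at position(s) 11: utuzrkbefugu
2. k -> g, p -> b / _ Z: fires at position(s) 6: utuzrgbefugu
3. o -> e, u -> i / F C0 _: fires at position(s) 10: utuzrgbefigu
surface: utuzrgbefigu

cell VEL=ri, MOD=ol, RANK=vo, GRD=ak:
underlying: utuz-go-bef-u-ku
1. k -> g, p -> b / V _ V: fires at position(s) 11: utuzgobefugu
2. k -> g, p -> b / _ Z: no change
3. o -> e, u -> i / F C0 _: fires at position(s) 10: utuzgobefigu
surface: utuzgobefigu

cell VEL=du, MOD=un, RANK=ol, GRD=ak:
underlying: utuz-rk-bef-a-za
1. k -> g, p -> b / V _ V: no change
2. k -> g, p -> b / _ Z: fires at position(s) 6: utuzrgbefaza
3. o -> e, u -> i / F C0 _: no change
surface: utuzrgbefaza

cell VEL=du, MOD=ol, RANK=ol, GRD=ak:
underlying: utuz-rk-bef-a-ku
1. k -> g, p -> b / V _ V: fires at position(s) 11: utuzrkbefagu
2. k -> g, p -> b / _ Z: fires at position(s) 6: utuzrgbefagu
3. o -> e, u -> i / F C0 _: no change
surface: utuzrgbefagu

cell VEL=ri, MOD=ra, RANK=vo, GRD=ak:
underlying: utuz-go-bef-u-ap
1. k -> g, p -> b / V _ V: no change
2. k -> g, p -> b / _ Z: no change
3. o -> e, u -> i / F C0 _: fires at position(s) 10: utuzgobefiap
surface: utuzgobefiap


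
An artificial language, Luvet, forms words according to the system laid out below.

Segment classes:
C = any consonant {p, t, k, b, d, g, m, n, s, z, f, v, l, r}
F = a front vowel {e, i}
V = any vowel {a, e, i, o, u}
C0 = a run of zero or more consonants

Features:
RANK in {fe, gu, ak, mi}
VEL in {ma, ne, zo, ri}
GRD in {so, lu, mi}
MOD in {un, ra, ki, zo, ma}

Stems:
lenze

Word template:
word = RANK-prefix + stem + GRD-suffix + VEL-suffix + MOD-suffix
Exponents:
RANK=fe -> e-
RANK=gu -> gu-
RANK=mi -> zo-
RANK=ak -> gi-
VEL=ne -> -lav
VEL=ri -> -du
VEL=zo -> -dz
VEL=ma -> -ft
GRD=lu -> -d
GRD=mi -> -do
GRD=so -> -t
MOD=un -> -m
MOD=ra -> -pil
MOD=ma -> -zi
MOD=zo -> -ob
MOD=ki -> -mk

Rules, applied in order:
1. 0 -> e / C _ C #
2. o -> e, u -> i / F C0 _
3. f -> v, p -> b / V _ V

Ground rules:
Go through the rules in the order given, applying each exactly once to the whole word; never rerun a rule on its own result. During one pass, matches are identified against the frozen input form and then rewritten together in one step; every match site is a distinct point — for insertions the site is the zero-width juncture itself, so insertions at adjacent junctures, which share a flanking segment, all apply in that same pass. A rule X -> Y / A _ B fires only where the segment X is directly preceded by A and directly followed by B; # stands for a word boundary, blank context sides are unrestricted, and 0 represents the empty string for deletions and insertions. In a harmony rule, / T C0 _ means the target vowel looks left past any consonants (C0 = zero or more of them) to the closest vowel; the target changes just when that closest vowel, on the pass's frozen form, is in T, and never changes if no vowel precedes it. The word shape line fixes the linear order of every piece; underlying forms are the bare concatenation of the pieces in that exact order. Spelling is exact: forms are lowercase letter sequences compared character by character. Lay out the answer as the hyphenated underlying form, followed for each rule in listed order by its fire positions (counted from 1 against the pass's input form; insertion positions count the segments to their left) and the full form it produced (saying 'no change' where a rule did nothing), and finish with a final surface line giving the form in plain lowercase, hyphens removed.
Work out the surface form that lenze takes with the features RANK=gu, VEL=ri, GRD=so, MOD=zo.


underlying: gu-lenze-t-du-ob
1. 0 -> e / C _ C #: no change
2. o -> e, u -> i / F C0 _: fires at position(s) 10: gulenzetdiob
3. f -> v, p -> b / V _ V: no change
surface: gulenzetdiob


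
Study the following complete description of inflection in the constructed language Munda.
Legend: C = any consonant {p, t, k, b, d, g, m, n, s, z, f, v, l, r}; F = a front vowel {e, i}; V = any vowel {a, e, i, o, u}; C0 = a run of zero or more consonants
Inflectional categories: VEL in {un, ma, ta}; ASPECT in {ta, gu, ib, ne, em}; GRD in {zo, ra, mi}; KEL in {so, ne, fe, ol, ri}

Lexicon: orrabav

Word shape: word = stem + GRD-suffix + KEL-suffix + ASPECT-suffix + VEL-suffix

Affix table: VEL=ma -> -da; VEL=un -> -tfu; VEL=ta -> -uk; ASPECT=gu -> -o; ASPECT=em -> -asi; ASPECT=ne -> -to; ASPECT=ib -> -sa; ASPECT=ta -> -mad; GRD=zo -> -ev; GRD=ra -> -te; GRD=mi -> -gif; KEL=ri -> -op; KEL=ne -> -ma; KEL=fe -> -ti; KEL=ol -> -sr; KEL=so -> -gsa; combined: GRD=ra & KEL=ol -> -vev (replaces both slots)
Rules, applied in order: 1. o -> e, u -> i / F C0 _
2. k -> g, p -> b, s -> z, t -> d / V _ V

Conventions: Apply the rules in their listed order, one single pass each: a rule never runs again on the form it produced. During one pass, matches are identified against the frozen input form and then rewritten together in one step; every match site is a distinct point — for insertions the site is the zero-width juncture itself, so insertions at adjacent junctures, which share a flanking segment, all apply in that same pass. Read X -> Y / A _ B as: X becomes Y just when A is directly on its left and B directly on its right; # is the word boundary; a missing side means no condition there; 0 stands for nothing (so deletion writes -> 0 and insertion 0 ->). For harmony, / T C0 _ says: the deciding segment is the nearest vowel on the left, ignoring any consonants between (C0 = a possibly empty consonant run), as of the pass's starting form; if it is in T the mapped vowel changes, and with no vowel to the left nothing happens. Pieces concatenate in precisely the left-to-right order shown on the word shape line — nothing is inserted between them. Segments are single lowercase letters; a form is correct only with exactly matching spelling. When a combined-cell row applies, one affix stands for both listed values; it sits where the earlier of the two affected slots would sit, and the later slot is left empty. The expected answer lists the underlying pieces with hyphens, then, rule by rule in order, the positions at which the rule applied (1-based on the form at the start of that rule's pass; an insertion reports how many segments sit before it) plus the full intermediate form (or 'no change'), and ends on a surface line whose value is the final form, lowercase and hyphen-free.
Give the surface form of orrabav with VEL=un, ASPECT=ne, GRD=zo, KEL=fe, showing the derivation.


underlying: orrabav-ev-ti-to-tfu
1. o -> e, u -> i / F C0 _: fires at position(s) 13: orrabavevtitetfu
2. k -> g, p -> b, s -> z, t -> d / V _ V: fires at position(s) 12: orrabavevtidetfu
surface: orrabavevtidetfu


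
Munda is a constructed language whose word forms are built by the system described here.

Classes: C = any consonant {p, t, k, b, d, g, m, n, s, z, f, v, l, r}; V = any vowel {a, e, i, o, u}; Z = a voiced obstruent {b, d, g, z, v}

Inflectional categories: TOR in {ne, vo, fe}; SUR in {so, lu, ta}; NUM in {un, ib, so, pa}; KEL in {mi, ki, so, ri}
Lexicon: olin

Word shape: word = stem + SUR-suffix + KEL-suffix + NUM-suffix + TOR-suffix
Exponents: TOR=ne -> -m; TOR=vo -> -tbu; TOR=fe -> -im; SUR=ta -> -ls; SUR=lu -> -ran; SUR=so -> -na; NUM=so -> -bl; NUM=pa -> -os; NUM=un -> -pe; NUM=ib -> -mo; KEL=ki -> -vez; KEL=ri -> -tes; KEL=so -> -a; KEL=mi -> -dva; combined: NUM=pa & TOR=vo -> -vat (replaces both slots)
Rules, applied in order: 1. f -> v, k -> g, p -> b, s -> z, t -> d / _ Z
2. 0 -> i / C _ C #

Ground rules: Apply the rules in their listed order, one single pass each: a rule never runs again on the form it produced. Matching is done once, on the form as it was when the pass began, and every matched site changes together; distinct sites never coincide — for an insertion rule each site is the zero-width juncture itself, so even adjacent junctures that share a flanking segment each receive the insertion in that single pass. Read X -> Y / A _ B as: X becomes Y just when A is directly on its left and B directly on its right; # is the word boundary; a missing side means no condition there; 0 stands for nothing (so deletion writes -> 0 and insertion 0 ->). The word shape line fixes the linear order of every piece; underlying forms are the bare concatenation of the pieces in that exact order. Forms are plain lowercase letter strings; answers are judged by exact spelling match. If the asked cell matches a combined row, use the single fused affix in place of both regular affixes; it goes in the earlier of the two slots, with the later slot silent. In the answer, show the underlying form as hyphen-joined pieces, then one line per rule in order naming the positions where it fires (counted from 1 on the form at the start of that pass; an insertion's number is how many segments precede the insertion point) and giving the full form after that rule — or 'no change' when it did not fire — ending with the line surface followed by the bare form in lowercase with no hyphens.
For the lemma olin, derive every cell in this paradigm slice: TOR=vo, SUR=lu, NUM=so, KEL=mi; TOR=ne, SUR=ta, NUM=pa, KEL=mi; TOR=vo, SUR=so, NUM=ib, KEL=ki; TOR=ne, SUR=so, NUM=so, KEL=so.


cell TOR=vo, SUR=lu, NUM=so, KEL=mi:
underlying: olin-ran-dva-bl-tbu
1. f -> v, k -> g, p -> b, s -> z, t -> d / _ Z: fires at position(s) 13: olinrandvabldbu
2. 0 -> i / C _ C #: no change
surface: olinrandvabldbu

cell TOR=ne, SUR=ta, NUM=pa, KEL=mi:
underlying: olin-ls-dva-os-m
1. f -> v, k -> g, p -> b, s -> z, t -> d / _ Z: fires at position(s) 6: olinlzdvaosm
2. 0 -> i / C _ C #: inserts after position(s) 11: olinlzdvaosim
surface: olinlzdvaosim

cell TOR=vo, SUR=so, NUM=ib, KEL=ki:
underlying: olin-na-vez-mo-tbu
1. f -> v, k -> g, p -> b, s -> z, t -> d / _ Z: fires at position(s) 12: olinnavezmodbu
2. 0 -> i / C _ C #: no change
surface: olinnavezmodbu

cell TOR=ne, SUR=so, NUM=so, KEL=so:
underlying: olin-na-a-bl-m
1. f -> v, k -> g, p -> b, s -> z, t -> d / _ Z: no change
2. 0 -> i / C _ C #: inserts after position(s) 9: olinnaablim
surface: olinnaablim


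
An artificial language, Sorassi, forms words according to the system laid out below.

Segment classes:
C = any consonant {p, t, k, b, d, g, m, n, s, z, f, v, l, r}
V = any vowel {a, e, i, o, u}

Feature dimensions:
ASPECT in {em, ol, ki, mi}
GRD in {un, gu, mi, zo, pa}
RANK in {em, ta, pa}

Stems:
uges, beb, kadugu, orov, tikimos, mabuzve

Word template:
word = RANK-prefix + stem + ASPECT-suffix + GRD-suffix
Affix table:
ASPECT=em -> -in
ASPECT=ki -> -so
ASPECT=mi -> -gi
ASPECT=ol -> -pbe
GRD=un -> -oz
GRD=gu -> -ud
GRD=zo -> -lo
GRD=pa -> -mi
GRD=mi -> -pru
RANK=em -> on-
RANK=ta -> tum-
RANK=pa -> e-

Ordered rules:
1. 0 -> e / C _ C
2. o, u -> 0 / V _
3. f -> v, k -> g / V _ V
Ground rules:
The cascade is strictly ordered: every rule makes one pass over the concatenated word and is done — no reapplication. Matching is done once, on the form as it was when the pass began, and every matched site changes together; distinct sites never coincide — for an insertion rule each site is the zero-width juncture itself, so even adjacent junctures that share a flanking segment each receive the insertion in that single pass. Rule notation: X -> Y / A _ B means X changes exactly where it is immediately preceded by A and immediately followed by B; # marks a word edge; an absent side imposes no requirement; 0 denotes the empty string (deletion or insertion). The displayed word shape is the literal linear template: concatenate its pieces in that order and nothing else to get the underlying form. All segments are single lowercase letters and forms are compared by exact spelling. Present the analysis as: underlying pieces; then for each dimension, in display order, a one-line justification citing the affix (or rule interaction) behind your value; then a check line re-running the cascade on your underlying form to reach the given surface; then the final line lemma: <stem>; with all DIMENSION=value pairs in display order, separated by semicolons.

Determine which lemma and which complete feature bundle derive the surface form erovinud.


underlying: e-orov-in-ud
ASPECT=em - signalled by the affix -in
GRD=gu - signalled by the affix -ud
RANK=pa - signalled by the affix e-
check: eorovinud -> eorovinud -> erovinud -> erovinud
lemma: orov; ASPECT=em; GRD=gu; RANK=pa


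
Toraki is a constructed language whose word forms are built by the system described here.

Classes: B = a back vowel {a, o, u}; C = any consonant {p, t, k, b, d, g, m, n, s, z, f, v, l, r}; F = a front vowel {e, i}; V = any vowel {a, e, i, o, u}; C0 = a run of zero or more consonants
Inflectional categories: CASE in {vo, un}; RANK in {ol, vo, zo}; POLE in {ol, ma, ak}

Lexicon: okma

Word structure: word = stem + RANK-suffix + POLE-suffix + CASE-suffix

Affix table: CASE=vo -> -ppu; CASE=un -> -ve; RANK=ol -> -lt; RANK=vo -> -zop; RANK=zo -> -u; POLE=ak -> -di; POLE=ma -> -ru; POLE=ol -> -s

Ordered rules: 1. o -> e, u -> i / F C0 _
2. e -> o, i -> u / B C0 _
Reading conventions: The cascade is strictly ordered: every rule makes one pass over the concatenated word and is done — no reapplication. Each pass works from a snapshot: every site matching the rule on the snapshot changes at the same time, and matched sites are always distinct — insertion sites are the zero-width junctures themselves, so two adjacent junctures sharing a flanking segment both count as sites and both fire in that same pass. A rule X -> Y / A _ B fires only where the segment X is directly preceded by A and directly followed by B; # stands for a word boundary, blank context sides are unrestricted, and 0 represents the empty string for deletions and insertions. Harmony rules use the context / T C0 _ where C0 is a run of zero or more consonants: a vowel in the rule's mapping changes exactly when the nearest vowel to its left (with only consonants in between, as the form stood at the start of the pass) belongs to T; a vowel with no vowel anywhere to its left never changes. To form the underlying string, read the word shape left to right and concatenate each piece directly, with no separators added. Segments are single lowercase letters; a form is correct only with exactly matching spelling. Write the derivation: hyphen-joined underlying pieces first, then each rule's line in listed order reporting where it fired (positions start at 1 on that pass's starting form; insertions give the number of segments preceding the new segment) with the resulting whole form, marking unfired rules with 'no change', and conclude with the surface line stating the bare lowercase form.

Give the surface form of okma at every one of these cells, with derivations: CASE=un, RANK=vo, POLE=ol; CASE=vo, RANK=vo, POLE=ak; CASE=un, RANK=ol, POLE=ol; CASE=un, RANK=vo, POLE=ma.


cell CASE=un, RANK=vo, POLE=ol:
underlying: okma-zop-s-ve
1. o -> e, u -> i / F C0 _: no change
2. e -> o, i -> u / B C0 _: fires at position(s) 10: okmazopsvo
surface: okmazopsvo

cell CASE=vo, RANK=vo, POLE=ak:
underlying: okma-zop-di-ppu
1. o -> e, u -> i / F C0 _: fires at position(s) 12: okmazopdippi
2. e -> o, i -> u / B C0 _: fires at position(s) 9: okmazopduppi
surface: okmazopduppi

cell CASE=un, RANK=ol, POLE=ol:
underlying: okma-lt-s-ve
1. o -> e, u -> i / F C0 _: no change
2. e -> o, i -> u / B C0 _: fires at position(s) 9: okmaltsvo
surface: okmaltsvo

cell CASE=un, RANK=vo, POLE=ma:
underlying: okma-zop-ru-ve
1. o -> e, u -> i / F C0 _: no change
2. e -> o, i -> u / B C0 _: fires at position(s) 11: okmazopruvo
surface: okmazopruvo


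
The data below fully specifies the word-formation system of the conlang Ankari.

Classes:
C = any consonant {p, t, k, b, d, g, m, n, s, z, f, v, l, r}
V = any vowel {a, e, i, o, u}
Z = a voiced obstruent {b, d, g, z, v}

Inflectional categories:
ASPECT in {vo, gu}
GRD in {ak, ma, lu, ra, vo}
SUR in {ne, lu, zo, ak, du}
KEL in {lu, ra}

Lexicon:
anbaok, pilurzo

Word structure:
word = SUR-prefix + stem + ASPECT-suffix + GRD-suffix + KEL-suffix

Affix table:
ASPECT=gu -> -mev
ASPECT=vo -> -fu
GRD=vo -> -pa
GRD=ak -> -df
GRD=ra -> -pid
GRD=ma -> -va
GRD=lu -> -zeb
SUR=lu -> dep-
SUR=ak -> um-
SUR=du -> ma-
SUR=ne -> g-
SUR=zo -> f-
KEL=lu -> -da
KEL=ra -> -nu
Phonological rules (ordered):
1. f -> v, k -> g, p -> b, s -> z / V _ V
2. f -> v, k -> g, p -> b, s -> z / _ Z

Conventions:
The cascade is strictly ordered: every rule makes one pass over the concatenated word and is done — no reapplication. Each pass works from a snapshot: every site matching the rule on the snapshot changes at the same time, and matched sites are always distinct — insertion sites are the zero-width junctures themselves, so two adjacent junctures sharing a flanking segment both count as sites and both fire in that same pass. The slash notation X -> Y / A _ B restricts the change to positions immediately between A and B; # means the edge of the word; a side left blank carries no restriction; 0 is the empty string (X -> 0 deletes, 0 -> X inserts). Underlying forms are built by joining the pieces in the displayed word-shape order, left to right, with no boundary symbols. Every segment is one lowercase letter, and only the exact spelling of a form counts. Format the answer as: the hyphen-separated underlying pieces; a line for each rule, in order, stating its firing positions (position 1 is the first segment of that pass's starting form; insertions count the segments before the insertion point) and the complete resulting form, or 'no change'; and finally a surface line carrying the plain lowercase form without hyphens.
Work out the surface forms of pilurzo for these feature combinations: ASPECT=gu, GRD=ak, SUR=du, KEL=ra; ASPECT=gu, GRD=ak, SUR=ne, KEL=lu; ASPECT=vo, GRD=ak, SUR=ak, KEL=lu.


cell ASPECT=gu, GRD=ak, SUR=du, KEL=ra:
underlying: ma-pilurzo-mev-df-nu
1. f -> v, k -> g, p -> b, s -> z / V _ V: fires at position(s) 3: mabilurzomevdfnu
2. f -> v, k -> g, p -> b, s -> z / _ Z: no change
surface: mabilurzomevdfnu

cell ASPECT=gu, GRD=ak, SUR=ne, KEL=lu:
underlying: g-pilurzo-mev-df-da
1. f -> v, k -> g, p -> b, s -> z / V _ V: no change
2. f -> v, k -> g, p -> b, s -> z / _ Z: fires at position(s) 13: gpilurzomevdvda
surface: gpilurzomevdvda

cell ASPECT=vo, GRD=ak, SUR=ak, KEL=lu:
underlying: um-pilurzo-fu-df-da
1. f -> v, k -> g, p -> b, s -> z / V _ V: fires at position(s) 10: umpilurzovudfda
2. f -> v, k -> g, p -> b, s -> z / _ Z: fires at position(s) 13: umpilurzovudvda
surface: umpilurzovudvda


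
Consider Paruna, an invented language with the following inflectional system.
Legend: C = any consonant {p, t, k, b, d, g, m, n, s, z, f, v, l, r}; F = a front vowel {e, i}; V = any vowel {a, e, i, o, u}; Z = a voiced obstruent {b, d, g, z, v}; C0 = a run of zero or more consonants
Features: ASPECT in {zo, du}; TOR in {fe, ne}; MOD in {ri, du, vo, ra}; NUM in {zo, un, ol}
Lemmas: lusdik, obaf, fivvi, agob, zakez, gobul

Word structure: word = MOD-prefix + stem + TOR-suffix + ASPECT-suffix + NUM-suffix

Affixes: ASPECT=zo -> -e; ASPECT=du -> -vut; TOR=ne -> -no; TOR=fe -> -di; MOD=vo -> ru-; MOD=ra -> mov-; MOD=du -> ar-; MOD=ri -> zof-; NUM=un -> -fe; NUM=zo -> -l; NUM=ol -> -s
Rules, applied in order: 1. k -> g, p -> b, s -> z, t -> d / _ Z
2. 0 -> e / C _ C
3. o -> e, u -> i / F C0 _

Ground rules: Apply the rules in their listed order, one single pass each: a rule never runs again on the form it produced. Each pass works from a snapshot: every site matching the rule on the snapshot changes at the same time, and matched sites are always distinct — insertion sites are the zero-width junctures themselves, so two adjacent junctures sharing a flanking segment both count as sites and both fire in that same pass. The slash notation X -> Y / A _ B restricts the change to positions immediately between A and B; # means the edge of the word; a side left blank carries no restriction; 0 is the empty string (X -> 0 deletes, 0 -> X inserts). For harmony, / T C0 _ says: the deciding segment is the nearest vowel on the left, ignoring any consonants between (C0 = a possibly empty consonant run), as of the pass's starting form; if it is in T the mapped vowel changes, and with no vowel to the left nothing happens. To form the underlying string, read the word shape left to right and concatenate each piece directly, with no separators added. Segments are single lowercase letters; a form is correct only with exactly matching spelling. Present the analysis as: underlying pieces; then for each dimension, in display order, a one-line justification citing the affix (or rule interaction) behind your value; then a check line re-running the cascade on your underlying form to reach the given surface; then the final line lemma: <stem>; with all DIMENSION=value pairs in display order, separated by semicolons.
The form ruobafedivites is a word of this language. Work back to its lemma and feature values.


underlying: ru-obaf-di-vut-s
ASPECT=du - signalled by the affix -vut
TOR=fe - signalled by the affix -di
MOD=vo - signalled by the affix ru-
NUM=ol - signalled by the affix -s
check: ruobafdivuts -> ruobafdivuts -> ruobafedivutes -> ruobafedivites
lemma: obaf; ASPECT=du; TOR=fe; MOD=vo; NUM=ol


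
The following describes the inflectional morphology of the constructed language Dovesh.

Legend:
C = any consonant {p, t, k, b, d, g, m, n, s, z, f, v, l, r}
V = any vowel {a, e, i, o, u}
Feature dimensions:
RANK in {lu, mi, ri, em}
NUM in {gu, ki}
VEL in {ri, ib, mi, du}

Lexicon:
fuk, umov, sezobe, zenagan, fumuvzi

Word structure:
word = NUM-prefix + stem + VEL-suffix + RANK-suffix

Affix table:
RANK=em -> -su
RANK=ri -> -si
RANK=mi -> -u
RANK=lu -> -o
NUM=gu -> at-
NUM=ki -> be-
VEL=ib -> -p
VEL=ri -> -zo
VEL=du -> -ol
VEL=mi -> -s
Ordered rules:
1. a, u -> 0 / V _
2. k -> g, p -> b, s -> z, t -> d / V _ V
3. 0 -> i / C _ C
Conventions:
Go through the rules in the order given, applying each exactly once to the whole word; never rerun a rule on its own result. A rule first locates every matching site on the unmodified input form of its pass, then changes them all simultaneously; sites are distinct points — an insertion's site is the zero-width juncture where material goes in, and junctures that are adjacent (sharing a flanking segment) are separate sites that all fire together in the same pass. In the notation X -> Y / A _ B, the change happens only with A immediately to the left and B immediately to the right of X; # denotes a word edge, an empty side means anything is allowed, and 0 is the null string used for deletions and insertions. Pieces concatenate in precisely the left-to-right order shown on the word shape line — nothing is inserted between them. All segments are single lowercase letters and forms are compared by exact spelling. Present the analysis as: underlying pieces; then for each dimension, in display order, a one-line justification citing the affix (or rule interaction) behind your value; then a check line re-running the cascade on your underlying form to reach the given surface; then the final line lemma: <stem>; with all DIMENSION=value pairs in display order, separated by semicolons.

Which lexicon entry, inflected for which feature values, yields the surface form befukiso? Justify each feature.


underlying: be-fuk-s-o
RANK=lu - signalled by the affix -o
NUM=ki - signalled by the affix be-
VEL=mi - signalled by the affix -s
check: befukso -> befukso -> befukso -> befukiso
lemma: fuk; RANK=lu; NUM=ki; VEL=mi


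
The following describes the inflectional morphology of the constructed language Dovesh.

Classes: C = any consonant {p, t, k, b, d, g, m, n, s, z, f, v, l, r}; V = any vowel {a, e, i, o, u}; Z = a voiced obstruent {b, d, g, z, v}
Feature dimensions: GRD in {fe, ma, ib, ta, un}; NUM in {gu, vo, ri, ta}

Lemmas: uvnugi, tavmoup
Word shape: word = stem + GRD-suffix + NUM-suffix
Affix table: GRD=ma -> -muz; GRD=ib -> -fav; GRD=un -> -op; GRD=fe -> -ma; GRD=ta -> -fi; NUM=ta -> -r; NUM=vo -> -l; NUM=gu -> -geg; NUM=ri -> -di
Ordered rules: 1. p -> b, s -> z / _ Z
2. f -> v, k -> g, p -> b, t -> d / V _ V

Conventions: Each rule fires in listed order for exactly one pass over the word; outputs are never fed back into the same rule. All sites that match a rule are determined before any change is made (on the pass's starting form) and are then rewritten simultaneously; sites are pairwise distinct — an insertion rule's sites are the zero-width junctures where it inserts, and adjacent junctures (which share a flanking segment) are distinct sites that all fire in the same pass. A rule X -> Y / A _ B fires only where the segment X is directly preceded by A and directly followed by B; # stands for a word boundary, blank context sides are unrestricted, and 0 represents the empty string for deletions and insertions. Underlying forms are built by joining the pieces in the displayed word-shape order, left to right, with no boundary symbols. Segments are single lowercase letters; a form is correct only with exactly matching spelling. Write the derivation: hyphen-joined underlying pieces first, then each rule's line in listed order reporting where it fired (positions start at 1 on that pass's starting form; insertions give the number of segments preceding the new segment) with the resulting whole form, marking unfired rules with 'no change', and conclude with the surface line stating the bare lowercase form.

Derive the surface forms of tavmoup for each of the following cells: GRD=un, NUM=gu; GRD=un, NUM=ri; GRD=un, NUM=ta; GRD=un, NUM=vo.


cell GRD=un, NUM=gu:
underlying: tavmoup-op-geg
1. p -> b, s -> z / _ Z: fires at position(s) 9: tavmoupobgeg
2. f -> v, k -> g, p -> b, t -> d / V _ V: fires at position(s) 7: tavmoubobgeg
surface: tavmoubobgeg

cell GRD=un, NUM=ri:
underlying: tavmoup-op-di
1. p -> b, s -> z / _ Z: fires at position(s) 9: tavmoupobdi
2. f -> v, k -> g, p -> b, t -> d / V _ V: fires at position(s) 7: tavmoubobdi
surface: tavmoubobdi

cell GRD=un, NUM=ta:
underlying: tavmoup-op-r
1. p -> b, s -> z / _ Z: no change
2. f -> v, k -> g, p -> b, t -> d / V _ V: fires at position(s) 7: tavmoubopr
surface: tavmoubopr

cell GRD=un, NUM=vo:
underlying: tavmoup-op-l
1. p -> b, s -> z / _ Z: no change
2. f -> v, k -> g, p -> b, t -> d / V _ V: fires at position(s) 7: tavmoubopl
surface: tavmoubopl


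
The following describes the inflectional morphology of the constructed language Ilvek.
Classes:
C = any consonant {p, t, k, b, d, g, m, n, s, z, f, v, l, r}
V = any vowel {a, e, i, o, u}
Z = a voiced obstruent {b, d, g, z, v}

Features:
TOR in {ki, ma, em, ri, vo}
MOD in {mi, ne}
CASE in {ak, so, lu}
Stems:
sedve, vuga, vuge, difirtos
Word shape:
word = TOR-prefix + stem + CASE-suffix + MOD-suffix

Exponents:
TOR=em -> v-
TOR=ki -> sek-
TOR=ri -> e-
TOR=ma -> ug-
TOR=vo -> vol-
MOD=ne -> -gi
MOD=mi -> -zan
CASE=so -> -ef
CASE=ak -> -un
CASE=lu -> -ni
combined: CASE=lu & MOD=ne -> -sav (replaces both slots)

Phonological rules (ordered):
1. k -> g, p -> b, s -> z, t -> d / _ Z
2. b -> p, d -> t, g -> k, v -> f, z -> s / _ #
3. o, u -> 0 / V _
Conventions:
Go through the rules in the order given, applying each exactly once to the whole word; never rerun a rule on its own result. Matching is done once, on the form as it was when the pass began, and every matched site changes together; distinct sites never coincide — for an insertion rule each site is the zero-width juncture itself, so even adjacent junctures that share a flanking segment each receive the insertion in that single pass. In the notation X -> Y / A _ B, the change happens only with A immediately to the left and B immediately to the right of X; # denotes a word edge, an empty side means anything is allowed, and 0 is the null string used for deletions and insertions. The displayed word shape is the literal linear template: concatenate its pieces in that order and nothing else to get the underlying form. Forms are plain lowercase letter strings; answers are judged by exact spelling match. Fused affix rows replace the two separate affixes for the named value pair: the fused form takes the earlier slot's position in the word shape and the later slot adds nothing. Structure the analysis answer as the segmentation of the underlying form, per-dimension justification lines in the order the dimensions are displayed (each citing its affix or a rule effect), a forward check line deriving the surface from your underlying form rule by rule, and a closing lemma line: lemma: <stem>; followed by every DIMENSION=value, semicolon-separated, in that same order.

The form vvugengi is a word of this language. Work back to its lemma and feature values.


underlying: v-vuge-un-gi
TOR=em - signalled by the affix v-
MOD=ne - signalled by the affix -gi
CASE=ak - signalled by the affix -un
check: vvugeungi -> vvugeungi -> vvugeungi -> vvugengi
lemma: vuge; TOR=em; MOD=ne; CASE=ak


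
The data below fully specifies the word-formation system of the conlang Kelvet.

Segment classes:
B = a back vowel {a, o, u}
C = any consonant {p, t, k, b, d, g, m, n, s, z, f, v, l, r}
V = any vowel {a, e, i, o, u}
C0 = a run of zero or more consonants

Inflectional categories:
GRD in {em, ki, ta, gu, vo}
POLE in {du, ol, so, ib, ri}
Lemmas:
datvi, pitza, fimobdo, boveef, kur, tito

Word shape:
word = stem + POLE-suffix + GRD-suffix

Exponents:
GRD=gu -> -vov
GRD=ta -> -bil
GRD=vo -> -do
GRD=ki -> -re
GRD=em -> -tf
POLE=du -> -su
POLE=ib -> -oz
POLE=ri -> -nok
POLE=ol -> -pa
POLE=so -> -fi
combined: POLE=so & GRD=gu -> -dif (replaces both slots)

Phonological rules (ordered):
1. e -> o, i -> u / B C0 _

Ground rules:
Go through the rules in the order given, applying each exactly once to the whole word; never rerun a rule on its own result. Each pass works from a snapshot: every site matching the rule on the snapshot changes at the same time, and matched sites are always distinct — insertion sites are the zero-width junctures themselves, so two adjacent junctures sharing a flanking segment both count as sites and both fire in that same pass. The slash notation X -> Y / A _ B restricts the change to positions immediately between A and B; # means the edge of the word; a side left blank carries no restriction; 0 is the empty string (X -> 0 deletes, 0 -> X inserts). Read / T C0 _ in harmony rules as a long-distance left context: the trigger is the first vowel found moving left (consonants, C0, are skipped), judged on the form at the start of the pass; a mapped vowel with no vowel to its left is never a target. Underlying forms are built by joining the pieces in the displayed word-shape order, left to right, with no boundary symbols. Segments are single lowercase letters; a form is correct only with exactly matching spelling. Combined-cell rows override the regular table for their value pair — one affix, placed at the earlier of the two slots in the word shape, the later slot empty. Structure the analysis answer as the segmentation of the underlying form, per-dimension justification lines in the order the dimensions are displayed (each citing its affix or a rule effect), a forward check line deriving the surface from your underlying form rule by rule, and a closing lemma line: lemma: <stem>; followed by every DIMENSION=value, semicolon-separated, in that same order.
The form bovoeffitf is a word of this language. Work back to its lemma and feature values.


underlying: boveef-fi-tf
GRD=em - signalled by the affix -tf
POLE=so - signalled by the affix -fi
check: boveeffitf -> bovoeffitf
lemma: boveef; GRD=em; POLE=so


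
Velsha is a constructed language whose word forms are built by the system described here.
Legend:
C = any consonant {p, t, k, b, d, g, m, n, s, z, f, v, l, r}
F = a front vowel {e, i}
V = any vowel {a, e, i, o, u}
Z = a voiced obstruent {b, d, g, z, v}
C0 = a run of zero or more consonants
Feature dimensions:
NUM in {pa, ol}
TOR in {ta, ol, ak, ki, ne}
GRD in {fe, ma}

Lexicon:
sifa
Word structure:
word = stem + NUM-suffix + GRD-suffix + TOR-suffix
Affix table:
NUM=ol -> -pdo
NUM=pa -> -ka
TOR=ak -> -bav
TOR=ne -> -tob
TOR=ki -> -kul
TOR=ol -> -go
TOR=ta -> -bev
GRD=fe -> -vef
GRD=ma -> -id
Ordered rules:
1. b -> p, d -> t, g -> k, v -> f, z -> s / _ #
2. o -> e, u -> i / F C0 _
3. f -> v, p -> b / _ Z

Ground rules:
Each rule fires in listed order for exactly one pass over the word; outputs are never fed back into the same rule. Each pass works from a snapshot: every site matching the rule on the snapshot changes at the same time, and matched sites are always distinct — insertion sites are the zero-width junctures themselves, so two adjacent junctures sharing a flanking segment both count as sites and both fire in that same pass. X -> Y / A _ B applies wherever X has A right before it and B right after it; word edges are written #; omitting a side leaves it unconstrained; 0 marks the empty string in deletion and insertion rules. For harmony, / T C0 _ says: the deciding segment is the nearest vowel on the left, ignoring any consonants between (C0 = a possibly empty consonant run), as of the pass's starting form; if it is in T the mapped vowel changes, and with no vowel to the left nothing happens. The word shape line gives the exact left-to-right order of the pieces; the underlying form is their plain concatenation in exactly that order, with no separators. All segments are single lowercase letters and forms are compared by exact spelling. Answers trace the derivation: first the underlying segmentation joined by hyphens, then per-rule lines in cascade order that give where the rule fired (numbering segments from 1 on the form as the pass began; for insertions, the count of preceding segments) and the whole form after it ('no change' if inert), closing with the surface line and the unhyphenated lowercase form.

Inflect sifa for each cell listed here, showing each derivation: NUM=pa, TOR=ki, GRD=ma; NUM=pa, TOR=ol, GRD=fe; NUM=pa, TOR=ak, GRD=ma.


cell NUM=pa, TOR=ki, GRD=ma:
underlying: sifa-ka-id-kul
1. b -> p, d -> t, g -> k, v -> f, z -> s / _ #: no change
2. o -> e, u -> i / F C0 _: fires at position(s) 10: sifakaidkil
3. f -> v, p -> b / _ Z: no change
surface: sifakaidkil

cell NUM=pa, TOR=ol, GRD=fe:
underlying: sifa-ka-vef-go
1. b -> p, d -> t, g -> k, v -> f, z -> s / _ #: no change
2. o -> e, u -> i / F C0 _: fires at position(s) 11: sifakavefge
3. f -> v, p -> b / _ Z: fires at position(s) 9: sifakavevge
surface: sifakavevge

cell NUM=pa, TOR=ak, GRD=ma:
underlying: sifa-ka-id-bav
1. b -> p, d -> t, g -> k, v -> f, z -> s / _ #: fires at position(s) 11: sifakaidbaf
2. o -> e, u -> i / F C0 _: no change
3. f -> v, p -> b / _ Z: no change
surface: sifakaidbaf


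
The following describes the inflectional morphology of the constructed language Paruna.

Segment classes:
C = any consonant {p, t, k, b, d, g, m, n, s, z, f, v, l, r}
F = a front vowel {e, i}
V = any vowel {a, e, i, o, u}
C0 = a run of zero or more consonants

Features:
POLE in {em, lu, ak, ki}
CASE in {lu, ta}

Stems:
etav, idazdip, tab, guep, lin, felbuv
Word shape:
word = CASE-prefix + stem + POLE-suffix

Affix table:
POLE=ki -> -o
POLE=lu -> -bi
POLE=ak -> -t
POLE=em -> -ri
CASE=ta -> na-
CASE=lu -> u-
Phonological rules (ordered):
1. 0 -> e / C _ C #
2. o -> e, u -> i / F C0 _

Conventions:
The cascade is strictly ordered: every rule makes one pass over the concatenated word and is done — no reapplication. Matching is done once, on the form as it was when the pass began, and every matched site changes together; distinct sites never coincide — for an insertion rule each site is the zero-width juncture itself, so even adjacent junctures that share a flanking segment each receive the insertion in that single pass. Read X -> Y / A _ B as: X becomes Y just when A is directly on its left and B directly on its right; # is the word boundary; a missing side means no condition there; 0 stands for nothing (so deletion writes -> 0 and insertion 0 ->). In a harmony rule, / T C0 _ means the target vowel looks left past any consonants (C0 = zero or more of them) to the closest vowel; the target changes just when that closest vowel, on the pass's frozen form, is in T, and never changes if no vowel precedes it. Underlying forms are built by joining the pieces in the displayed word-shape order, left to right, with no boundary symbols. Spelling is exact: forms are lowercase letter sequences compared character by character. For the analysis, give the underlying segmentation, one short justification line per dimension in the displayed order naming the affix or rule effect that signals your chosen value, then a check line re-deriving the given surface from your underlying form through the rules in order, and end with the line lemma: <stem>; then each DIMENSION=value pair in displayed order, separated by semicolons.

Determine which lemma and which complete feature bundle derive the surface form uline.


underlying: u-lin-o
POLE=ki - signalled by the affix -o
CASE=lu - signalled by the affix u-
check: ulino -> ulino -> uline
lemma: lin; POLE=ki; CASE=lu
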